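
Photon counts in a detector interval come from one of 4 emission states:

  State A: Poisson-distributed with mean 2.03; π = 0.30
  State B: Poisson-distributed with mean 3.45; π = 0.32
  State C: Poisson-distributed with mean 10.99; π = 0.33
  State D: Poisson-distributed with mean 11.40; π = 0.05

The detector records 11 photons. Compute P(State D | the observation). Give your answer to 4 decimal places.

0.1302

Apply Bayes' rule: the posterior for each component is proportional to its prior times its likelihood at x.
Evaluate each component's likelihood at the observed value:
  f_A = 7.93748e-06
  f_B = 0.000655448
  f_C = 0.119378
  f_D = 0.118533
Prior × likelihood for each component:
  P(Z=A)·f_A = 0.30 × 7.93748e-06 = 2.38125e-06
  P(Z=B)·f_B = 0.32 × 0.000655448 = 0.000209743
  P(Z=C)·f_C = 0.33 × 0.119378 = 0.0393946
  P(Z=D)·f_D = 0.05 × 0.118533 = 0.00592667
Denominator: 2.38125e-06 + 0.000209743 + 0.0393946 + 0.00592667 = 0.0455334
Responsibility of State D: 0.00592667 / 0.0455334 ≈ 0.1302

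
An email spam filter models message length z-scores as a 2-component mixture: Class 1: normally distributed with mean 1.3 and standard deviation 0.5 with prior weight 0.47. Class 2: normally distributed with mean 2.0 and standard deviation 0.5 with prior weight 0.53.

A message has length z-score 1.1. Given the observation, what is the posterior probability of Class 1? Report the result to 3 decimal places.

0.805

By Bayes' theorem, P(k | x) = π_k f_k(x) / Σ_j π_j f_j(x).
Evaluate each component's likelihood at the observed value:
  L_1 = (1/(0.5·√(2π)))·exp(−(1.1−1.3)²/(2·0.5²)) = 0.797885·exp(-0.08000) = 0.73654
  L_2 = (1/(0.5·√(2π)))·exp(−(1.1−2.0)²/(2·0.5²)) = 0.797885·exp(-1.62000) = 0.1579
Prior × likelihood for each component:
  π_1·L_1 = 0.47 × 0.73654 = 0.346174
  π_2·L_2 = 0.53 × 0.1579 = 0.0836872
Denominator: 0.346174 + 0.0836872 = 0.429861
P(Class 1 | data) ≈ 0.805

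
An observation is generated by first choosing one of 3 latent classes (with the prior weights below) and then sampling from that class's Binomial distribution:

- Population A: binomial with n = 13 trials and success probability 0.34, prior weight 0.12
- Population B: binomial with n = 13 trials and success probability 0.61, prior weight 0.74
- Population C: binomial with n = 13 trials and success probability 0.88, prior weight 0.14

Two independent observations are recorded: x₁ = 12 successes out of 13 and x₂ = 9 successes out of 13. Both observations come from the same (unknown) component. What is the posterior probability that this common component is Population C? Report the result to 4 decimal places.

0.5343

The responsibility of component k is w_k f_k(x) divided by Σ_j w_j f_j(x).
Since both observations come from the same component, the likelihood for component k is f_k(x₁)·f_k(x₂).
  L_A = [2.04755e-05] × [0.00823744] = 1.68666e-07
  L_B = [0.0134575] × [0.193434] = 0.00260315
  L_C = [0.336447] × [0.0469218] = 0.0157867
Multiply by the mixture weights:
  w_A·L_A = 0.12 × 1.68666e-07 = 2.02399e-08
  w_B·L_B = 0.74 × 0.00260315 = 0.00192633
  w_C·L_C = 0.14 × 0.0157867 = 0.00221014
Denominator: 2.02399e-08 + 0.00192633 + 0.00221014 = 0.00413649
So the posterior for Population C is 0.00221014 / 0.00413649 ≈ 0.5343.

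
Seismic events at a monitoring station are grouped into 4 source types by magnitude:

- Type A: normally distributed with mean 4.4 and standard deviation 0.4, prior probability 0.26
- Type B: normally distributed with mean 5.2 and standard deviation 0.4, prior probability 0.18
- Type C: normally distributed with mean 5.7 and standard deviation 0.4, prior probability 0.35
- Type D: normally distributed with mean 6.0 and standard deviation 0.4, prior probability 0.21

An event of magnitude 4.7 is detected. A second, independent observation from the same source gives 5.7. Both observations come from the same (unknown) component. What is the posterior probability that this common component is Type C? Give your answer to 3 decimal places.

0.280

Apply Bayes' rule: the posterior for each component is proportional to its prior times its likelihood at x.
Since both observations come from the same component, the likelihood for component k is f_k(x₁)·f_k(x₂).
  p_A = [0.752844] × [0.00507262] = 0.00381889
  p_B = [0.456623] × [0.456623] = 0.208504
  p_C = [0.0438208] × [0.997356] = 0.0437049
  p_D = [0.00507262] × [0.752844] = 0.00381889
Weight by the priors:
  P(Z=A)·p_A = 0.26 × 0.00381889 = 0.000992911
  P(Z=B)·p_B = 0.18 × 0.208504 = 0.0375308
  P(Z=C)·p_C = 0.35 × 0.0437049 = 0.0152967
  P(Z=D)·p_D = 0.21 × 0.00381889 = 0.000801967
Sum: 0.000992911 + 0.0375308 + 0.0152967 + 0.000801967 = 0.0546224
P(Type C | x₁,x₂) ≈ 0.280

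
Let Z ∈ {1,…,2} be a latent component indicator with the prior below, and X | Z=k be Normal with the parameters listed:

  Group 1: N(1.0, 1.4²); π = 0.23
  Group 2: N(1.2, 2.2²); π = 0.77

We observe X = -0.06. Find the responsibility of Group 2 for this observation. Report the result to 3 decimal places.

Apply Bayes' rule: the posterior for each component is proportional to its prior times its likelihood at x.
Component likelihoods at x = -0.06:
  L_1 = 0.213943
  L_2 = 0.153907
Prior × likelihood for each component:
  π_1·L_1 = 0.23 × 0.213943 = 0.049207
  π_2·L_2 = 0.77 × 0.153907 = 0.118509
Evidence: 0.049207 + 0.118509 = 0.167716
P(Group 2 | x) ≈ 0.707

0.707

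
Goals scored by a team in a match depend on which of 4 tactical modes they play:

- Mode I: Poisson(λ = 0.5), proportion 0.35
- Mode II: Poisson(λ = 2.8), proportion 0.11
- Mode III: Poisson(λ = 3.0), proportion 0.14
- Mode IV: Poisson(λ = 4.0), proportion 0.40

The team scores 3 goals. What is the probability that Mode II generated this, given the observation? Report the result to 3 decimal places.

P(component k | x) = π_k·f_k(x) / marginal(x), where marginal(x) = Σ_j π_j·f_j(x).
Poisson probabilities:
  f_I = e^(−0.5)·0.5^3/3! = 0.0126361
  f_II = e^(−2.8)·2.8^3/3! = 0.222484
  f_III = e^(−3.0)·3.0^3/3! = 0.224042
  f_IV = e^(−4.0)·4.0^3/3! = 0.195367
Multiply by the mixture weights:
  π_I·f_I = 0.35 × 0.0126361 = 0.00442262
  π_II·f_II = 0.11 × 0.222484 = 0.0244732
  π_III·f_III = 0.14 × 0.224042 = 0.0313659
  π_IV·f_IV = 0.40 × 0.195367 = 0.0781467
Normaliser: 0.00442262 + 0.0244732 + 0.0313659 + 0.0781467 = 0.138408
P(Mode II | x) = 0.0244732 / 0.138408 ≈ 0.177

0.177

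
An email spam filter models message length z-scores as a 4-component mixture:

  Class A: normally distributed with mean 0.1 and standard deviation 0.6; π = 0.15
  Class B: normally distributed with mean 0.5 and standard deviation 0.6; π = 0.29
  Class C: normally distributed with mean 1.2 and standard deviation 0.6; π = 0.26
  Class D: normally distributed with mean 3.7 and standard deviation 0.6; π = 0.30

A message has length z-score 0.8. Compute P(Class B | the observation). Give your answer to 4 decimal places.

0.4739

Apply Bayes' rule: the posterior for each component is proportional to its prior times its likelihood at x.
Component likelihoods at x = 0.8:
  f_A = 0.336664
  f_B = 0.586776
  f_C = 0.532413
  f_D = 5.62287e-06
Multiply by the mixture weights:
  π_A·f_A = 0.15 × 0.336664 = 0.0504997
  π_B·f_B = 0.29 × 0.586776 = 0.170165
  π_C·f_C = 0.26 × 0.532413 = 0.138427
  π_D·f_D = 0.30 × 5.62287e-06 = 1.68686e-06
Marginal: 0.0504997 + 0.170165 + 0.138427 + 1.68686e-06 = 0.359094
P(Class B | data) = 0.170165 / 0.359094 ≈ 0.4739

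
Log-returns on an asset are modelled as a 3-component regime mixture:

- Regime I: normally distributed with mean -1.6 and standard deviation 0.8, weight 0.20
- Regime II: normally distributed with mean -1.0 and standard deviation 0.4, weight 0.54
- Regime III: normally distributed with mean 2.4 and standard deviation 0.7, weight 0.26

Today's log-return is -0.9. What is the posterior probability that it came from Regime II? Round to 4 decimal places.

P(component k | x) = P(Z=k)·f_k(x) / marginal(x), where marginal(x) = Σ_j P(Z=j)·f_j(x).
Component likelihoods at x = -0.9:
  L_I = 0.340069
  L_II = 0.96667
  L_III = 8.50796e-06
Unnormalised posteriors:
  P(Z=I)·L_I = 0.20 × 0.340069 = 0.0680137
  P(Z=II)·L_II = 0.54 × 0.96667 = 0.522002
  P(Z=III)·L_III = 0.26 × 8.50796e-06 = 2.21207e-06
Marginal: 0.0680137 + 0.522002 + 2.21207e-06 = 0.590018
P(Regime II | -0.9) = 0.522002 / 0.590018 ≈ 0.8847

0.8847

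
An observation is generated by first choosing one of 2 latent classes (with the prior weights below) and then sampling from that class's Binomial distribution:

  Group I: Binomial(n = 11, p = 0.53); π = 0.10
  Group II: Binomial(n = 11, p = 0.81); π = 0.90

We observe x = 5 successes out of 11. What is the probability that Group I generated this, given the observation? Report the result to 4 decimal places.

Posterior ∝ prior × likelihood, so P(k | x) ∝ P(Z=k) f_k(x); normalise over all components.
Binomial probabilities:
  f_I = 0.208261
  f_II = 0.00757859
Unnormalised posteriors:
  P(Z=I)·f_I = 0.10 × 0.208261 = 0.0208261
  P(Z=II)·f_II = 0.90 × 0.00757859 = 0.00682074
Denominator: 0.0208261 + 0.00682074 = 0.0276469
P(Group I | data) ≈ 0.7533

0.7533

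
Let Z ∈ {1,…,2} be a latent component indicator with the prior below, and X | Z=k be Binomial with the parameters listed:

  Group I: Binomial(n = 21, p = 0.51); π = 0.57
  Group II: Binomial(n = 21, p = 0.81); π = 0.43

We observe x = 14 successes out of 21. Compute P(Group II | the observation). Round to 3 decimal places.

0.393

Posterior ∝ prior × likelihood, so P(k | x) ∝ P(Z=k) f_k(x); normalise over all components.
Evaluate each component's likelihood at the observed value:
  p_I = 0.0635126
  p_II = 0.0543964
Unnormalised posteriors:
  P(Z=I)·p_I = 0.57 × 0.0635126 = 0.0362022
  P(Z=II)·p_II = 0.43 × 0.0543964 = 0.0233905
Sum: 0.0362022 + 0.0233905 = 0.0595927
Responsibility of Group II: 0.0233905 / 0.0595927 ≈ 0.393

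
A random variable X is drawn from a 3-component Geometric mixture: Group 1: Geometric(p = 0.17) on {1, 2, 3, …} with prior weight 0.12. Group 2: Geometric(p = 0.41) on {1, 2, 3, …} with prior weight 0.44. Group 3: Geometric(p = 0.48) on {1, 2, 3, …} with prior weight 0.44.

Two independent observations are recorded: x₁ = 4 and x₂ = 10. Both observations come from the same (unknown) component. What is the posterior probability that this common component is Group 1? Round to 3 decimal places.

The responsibility of component k is P(Z=k) f_k(x) divided by Σ_j P(Z=j) f_j(x).
Since both observations come from the same component, the likelihood for component k is f_k(x₁)·f_k(x₂).
  f_1 = [0.0972038] × [0.0317798] = 0.00308912
  f_2 = [0.0842054] × [0.00355183] = 0.000299083
  f_3 = [0.0674918] × [0.00133435] = 9.00581e-05
Multiply by the mixture weights:
  P(Z=1)·f_1 = 0.12 × 0.00308912 = 0.000370695
  P(Z=2)·f_2 = 0.44 × 0.000299083 = 0.000131597
  P(Z=3)·f_3 = 0.44 × 9.00581e-05 = 3.96255e-05
Evidence: 0.000370695 + 0.000131597 + 3.96255e-05 = 0.000541917
P(Group 1 | x) ≈ 0.684

0.684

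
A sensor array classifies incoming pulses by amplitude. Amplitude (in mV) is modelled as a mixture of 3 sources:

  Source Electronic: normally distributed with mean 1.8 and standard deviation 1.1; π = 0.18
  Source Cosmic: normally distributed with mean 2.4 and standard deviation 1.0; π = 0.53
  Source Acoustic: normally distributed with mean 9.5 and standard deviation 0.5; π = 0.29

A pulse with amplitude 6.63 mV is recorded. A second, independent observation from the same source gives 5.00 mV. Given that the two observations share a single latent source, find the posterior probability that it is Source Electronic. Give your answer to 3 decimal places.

P(component k | x) = P(Z=k)·f_k(x) / marginal(x), where marginal(x) = Σ_j P(Z=j)·f_j(x).
Since both observations come from the same component, the likelihood for component k is f_k(x₁)·f_k(x₂).
  L_Electronic = [(1/(1.1·√(2π)))·exp(−(6.63−1.8)²/(2·1.1²)) = 0.362675·exp(-9.64004) = 2.35994e-05] × [0.00527038] = 1.24378e-07
  L_Cosmic = [(1/(1.0·√(2π)))·exp(−(6.63−2.4)²/(2·1.0²)) = 0.398942·exp(-8.94645) = 5.19417e-05] × [0.013583] = 7.05523e-07
  L_Acoustic = [(1/(0.5·√(2π)))·exp(−(6.63−9.5)²/(2·0.5²)) = 0.797885·exp(-16.47380) = 5.59062e-08] × [2.05595e-18] = 1.14941e-25
Weight by the priors:
  P(Z=Electronic)·L_Electronic = 0.18 × 1.24378e-07 = 2.2388e-08
  P(Z=Cosmic)·L_Cosmic = 0.53 × 7.05523e-07 = 3.73927e-07
  P(Z=Acoustic)·L_Acoustic = 0.29 × 1.14941e-25 = 3.33328e-26
Evidence: 2.2388e-08 + 3.73927e-07 + 3.33328e-26 = 3.96315e-07
Responsibility of Source Electronic: 2.2388e-08 / 3.96315e-07 ≈ 0.056

0.056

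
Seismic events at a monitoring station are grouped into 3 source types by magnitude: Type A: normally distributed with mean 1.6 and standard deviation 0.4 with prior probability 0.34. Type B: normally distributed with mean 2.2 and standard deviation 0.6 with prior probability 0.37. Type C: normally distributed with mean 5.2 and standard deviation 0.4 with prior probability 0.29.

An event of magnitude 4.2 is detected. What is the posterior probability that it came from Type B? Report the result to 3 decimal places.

P(component k | x) = π_k·f_k(x) / marginal(x), where marginal(x) = Σ_j π_j·f_j(x).
Normal densities:
  f_A = (1/(0.4·√(2π)))·exp(−(4.2−1.6)²/(2·0.4²)) = 0.997356·exp(-21.12500) = 6.67389e-10
  f_B = (1/(0.6·√(2π)))·exp(−(4.2−2.2)²/(2·0.6²)) = 0.664904·exp(-5.55556) = 0.00257046
  f_C = (1/(0.4·√(2π)))·exp(−(4.2−5.2)²/(2·0.4²)) = 0.997356·exp(-3.12500) = 0.0438208
Multiply by the mixture weights:
  π_A·f_A = 0.34 × 6.67389e-10 = 2.26912e-10
  π_B·f_B = 0.37 × 0.00257046 = 0.000951072
  π_C·f_C = 0.29 × 0.0438208 = 0.012708
Marginal: 2.26912e-10 + 0.000951072 + 0.012708 = 0.0136591
Responsibility of Type B: 0.000951072 / 0.0136591 ≈ 0.070

0.070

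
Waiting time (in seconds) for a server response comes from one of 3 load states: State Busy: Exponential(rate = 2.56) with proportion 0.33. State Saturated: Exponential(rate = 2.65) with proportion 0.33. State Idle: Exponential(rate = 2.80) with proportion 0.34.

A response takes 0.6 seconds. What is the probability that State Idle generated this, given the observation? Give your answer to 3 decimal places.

P(component k | x) = P(Z=k)·f_k(x) / marginal(x), where marginal(x) = Σ_j P(Z=j)·f_j(x).
Evaluate each component's likelihood at the observed value:
  f_Busy = 2.56·e^(−2.56·0.6) = 2.56·e^(−1.5360) = 0.551015
  f_Saturated = 2.65·e^(−2.65·0.6) = 2.65·e^(−1.5900) = 0.540403
  f_Idle = 2.80·e^(−2.80·0.6) = 2.80·e^(−1.6800) = 0.521847
Weight by the priors:
  P(Z=Busy)·f_Busy = 0.33 × 0.551015 = 0.181835
  P(Z=Saturated)·f_Saturated = 0.33 × 0.540403 = 0.178333
  P(Z=Idle)·f_Idle = 0.34 × 0.521847 = 0.177428
Sum: 0.181835 + 0.178333 + 0.177428 = 0.537596
Responsibility of State Idle: 0.177428 / 0.537596 ≈ 0.330

0.330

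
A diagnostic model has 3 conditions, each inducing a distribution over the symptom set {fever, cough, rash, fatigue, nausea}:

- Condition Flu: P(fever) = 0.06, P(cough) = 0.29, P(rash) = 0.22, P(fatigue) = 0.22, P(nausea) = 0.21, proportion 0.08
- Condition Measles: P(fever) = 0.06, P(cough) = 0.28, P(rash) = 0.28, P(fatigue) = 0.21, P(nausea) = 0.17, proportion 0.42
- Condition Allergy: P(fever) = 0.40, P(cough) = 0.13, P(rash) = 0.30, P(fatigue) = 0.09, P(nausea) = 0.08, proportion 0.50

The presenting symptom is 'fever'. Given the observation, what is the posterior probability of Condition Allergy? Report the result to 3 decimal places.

Posterior ∝ prior × likelihood, so P(k | x) ∝ π_k f_k(x); normalise over all components.
Component likelihoods at x = 'fever':
  f_Flu = 0.06
  f_Measles = 0.06
  f_Allergy = 0.4
Weight by the priors:
  π_Flu·f_Flu = 0.08 × 0.06 = 0.0048
  π_Measles·f_Measles = 0.42 × 0.06 = 0.0252
  π_Allergy·f_Allergy = 0.50 × 0.4 = 0.2
Sum: 0.0048 + 0.0252 + 0.2 = 0.23
P(Condition Allergy | x) ≈ 0.870

0.870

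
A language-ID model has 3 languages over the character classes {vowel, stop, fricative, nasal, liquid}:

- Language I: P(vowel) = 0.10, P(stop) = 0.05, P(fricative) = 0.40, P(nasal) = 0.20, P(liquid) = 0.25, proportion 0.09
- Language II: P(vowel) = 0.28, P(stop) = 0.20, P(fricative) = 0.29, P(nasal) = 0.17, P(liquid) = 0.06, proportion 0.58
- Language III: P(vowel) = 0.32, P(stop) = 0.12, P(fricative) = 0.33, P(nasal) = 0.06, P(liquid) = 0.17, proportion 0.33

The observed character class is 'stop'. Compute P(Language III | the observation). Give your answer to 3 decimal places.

Apply Bayes' rule: the posterior for each component is proportional to its prior times its likelihood at x.
Categorical probabilities:
  p_I = P(stop | comp) = 0.05
  p_II = P(stop | comp) = 0.20
  p_III = P(stop | comp) = 0.12
Weight by the priors:
  π_I·p_I = 0.09 × 0.05 = 0.0045
  π_II·p_II = 0.58 × 0.2 = 0.116
  π_III·p_III = 0.33 × 0.12 = 0.0396
Evidence: 0.0045 + 0.116 + 0.0396 = 0.1601
P(Language III | 'stop') ≈ 0.247

0.247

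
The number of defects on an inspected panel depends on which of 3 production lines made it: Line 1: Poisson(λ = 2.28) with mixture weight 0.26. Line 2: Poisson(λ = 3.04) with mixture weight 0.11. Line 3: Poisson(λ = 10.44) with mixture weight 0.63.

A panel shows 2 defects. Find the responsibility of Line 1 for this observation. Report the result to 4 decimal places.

Apply Bayes' rule: the posterior for each component is proportional to its prior times its likelihood at x.
Component likelihoods at x = 2 defects:
  f_1 = 0.265857
  f_2 = 0.221035
  f_3 = 0.00159344
Multiply by the mixture weights:
  w_1·f_1 = 0.26 × 0.265857 = 0.0691228
  w_2·f_2 = 0.11 × 0.221035 = 0.0243139
  w_3·f_3 = 0.63 × 0.00159344 = 0.00100387
Sum: 0.0691228 + 0.0243139 + 0.00100387 = 0.0944406
Responsibility of Line 1: 0.0691228 / 0.0944406 ≈ 0.7319

0.7319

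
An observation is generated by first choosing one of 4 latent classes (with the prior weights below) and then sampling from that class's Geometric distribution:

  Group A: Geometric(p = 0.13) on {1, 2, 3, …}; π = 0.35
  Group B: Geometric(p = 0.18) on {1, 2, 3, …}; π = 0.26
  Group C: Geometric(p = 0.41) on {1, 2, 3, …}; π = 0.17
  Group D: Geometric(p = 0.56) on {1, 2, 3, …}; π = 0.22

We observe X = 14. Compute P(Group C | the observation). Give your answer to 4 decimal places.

0.0066

By Bayes' theorem, P(k | x) = π_k f_k(x) / Σ_j π_j f_j(x).
Evaluate each component's likelihood at the observed value:
  p_A = 0.0212664
  p_B = 0.0136412
  p_C = 0.000430388
  p_D = 1.2974e-05
Multiply by the mixture weights:
  π_A·p_A = 0.35 × 0.0212664 = 0.00744323
  π_B·p_B = 0.26 × 0.0136412 = 0.00354671
  π_C·p_C = 0.17 × 0.000430388 = 7.31659e-05
  π_D·p_D = 0.22 × 1.2974e-05 = 2.85427e-06
Sum: 0.00744323 + 0.00354671 + 7.31659e-05 + 2.85427e-06 = 0.011066
P(Group C | the observation) = 7.31659e-05 / 0.011066 ≈ 0.0066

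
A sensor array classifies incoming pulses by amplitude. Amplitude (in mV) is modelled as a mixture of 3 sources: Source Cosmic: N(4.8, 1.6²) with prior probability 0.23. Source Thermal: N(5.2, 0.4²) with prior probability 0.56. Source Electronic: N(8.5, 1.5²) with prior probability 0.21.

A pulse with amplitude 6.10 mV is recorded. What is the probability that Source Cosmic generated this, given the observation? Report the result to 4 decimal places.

0.4074

Posterior ∝ prior × likelihood, so P(k | x) ∝ π_k f_k(x); normalise over all components.
Component likelihoods at x = 6.10 mV:
  p_Cosmic = (1/(1.6·√(2π)))·exp(−(6.10−4.8)²/(2·1.6²)) = 0.249339·exp(-0.33008) = 0.179242
  p_Thermal = (1/(0.4·√(2π)))·exp(−(6.10−5.2)²/(2·0.4²)) = 0.997356·exp(-2.53125) = 0.0793491
  p_Electronic = (1/(1.5·√(2π)))·exp(−(6.10−8.5)²/(2·1.5²)) = 0.265962·exp(-1.28000) = 0.0739472
Weight by the priors:
  π_Cosmic·p_Cosmic = 0.23 × 0.179242 = 0.0412256
  π_Thermal·p_Thermal = 0.56 × 0.0793491 = 0.0444355
  π_Electronic·p_Electronic = 0.21 × 0.0739472 = 0.0155289
Normaliser: 0.0412256 + 0.0444355 + 0.0155289 = 0.10119
So the posterior for Source Cosmic is 0.0412256 / 0.10119 ≈ 0.4074.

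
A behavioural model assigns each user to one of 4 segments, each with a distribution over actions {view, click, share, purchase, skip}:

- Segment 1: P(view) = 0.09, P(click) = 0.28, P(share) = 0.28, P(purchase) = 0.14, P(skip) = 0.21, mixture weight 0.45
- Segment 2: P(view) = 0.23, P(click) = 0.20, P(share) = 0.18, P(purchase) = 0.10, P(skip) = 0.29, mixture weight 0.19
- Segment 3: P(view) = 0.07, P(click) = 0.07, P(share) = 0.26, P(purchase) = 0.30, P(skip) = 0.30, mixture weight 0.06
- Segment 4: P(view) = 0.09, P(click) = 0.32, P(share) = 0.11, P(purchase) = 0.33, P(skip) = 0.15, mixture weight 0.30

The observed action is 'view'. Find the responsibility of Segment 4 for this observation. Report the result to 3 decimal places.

0.234

By Bayes' theorem, P(k | x) = π_k f_k(x) / Σ_j π_j f_j(x).
Evaluate each component's likelihood at the observed value:
  L_1 = 0.09
  L_2 = 0.23
  L_3 = 0.07
  L_4 = 0.09
Prior × likelihood for each component:
  π_1·L_1 = 0.45 × 0.09 = 0.0405
  π_2·L_2 = 0.19 × 0.23 = 0.0437
  π_3·L_3 = 0.06 × 0.07 = 0.0042
  π_4·L_4 = 0.30 × 0.09 = 0.027
Sum: 0.0405 + 0.0437 + 0.0042 + 0.027 = 0.1154
Responsibility of Segment 4: 0.027 / 0.1154 ≈ 0.234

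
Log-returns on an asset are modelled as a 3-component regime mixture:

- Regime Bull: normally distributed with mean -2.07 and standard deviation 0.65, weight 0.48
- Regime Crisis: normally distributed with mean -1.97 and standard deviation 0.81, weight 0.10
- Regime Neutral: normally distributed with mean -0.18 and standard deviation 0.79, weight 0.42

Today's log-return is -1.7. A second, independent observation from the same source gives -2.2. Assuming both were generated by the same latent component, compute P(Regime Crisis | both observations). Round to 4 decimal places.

0.1271

P(component k | x) = π_k·f_k(x) / marginal(x), where marginal(x) = Σ_j π_j·f_j(x).
Since both observations come from the same component, the likelihood for component k is f_k(x₁)·f_k(x₂).
  p_Bull = [(1/(0.65·√(2π)))·exp(−(-1.7−-2.07)²/(2·0.65²)) = 0.613757·exp(-0.16201) = 0.521958] × [0.601604] = 0.314012
  p_Crisis = [(1/(0.81·√(2π)))·exp(−(-1.7−-1.97)²/(2·0.81²)) = 0.492521·exp(-0.05556) = 0.465905] × [0.473061] = 0.220401
  p_Neutral = [(1/(0.79·√(2π)))·exp(−(-1.7−-0.18)²/(2·0.79²)) = 0.504990·exp(-1.85099) = 0.079325] × [0.0192116] = 0.00152396
Unnormalised posteriors:
  π_Bull·p_Bull = 0.48 × 0.314012 = 0.150726
  π_Crisis·p_Crisis = 0.10 × 0.220401 = 0.0220401
  π_Neutral·p_Neutral = 0.42 × 0.00152396 = 0.000640062
Normaliser: 0.150726 + 0.0220401 + 0.000640062 = 0.173406
Responsibility of Regime Crisis: 0.0220401 / 0.173406 ≈ 0.1271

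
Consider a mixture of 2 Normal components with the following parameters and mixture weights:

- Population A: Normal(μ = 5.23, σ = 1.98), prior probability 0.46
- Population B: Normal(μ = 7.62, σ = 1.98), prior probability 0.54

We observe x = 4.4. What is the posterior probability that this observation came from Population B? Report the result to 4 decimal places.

Apply Bayes' rule: the posterior for each component is proportional to its prior times its likelihood at x.
Component likelihoods at x = 4.4:
  p_A = 0.184539
  p_B = 0.0536969
Multiply by the mixture weights:
  π_A·p_A = 0.46 × 0.184539 = 0.0848878
  π_B·p_B = 0.54 × 0.0536969 = 0.0289963
Evidence: 0.0848878 + 0.0289963 = 0.113884
So the posterior for Population B is 0.0289963 / 0.113884 ≈ 0.2546.

0.2546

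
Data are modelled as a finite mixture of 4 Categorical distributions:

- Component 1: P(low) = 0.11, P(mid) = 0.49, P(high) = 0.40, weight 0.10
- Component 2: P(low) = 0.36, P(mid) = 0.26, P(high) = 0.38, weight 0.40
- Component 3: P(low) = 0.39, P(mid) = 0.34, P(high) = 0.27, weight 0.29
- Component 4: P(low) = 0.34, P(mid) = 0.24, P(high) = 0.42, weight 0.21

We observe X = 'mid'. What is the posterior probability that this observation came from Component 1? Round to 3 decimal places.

By Bayes' theorem, P(k | x) = π_k f_k(x) / Σ_j π_j f_j(x).
Component likelihoods at x = 'mid':
  L_1 = P(mid | comp) = 0.49
  L_2 = P(mid | comp) = 0.26
  L_3 = P(mid | comp) = 0.34
  L_4 = P(mid | comp) = 0.24
Weight by the priors:
  π_1·L_1 = 0.10 × 0.49 = 0.049
  π_2·L_2 = 0.40 × 0.26 = 0.104
  π_3·L_3 = 0.29 × 0.34 = 0.0986
  π_4·L_4 = 0.21 × 0.24 = 0.0504
Evidence: 0.049 + 0.104 + 0.0986 + 0.0504 = 0.302
P(Component 1 | x) ≈ 0.162

0.162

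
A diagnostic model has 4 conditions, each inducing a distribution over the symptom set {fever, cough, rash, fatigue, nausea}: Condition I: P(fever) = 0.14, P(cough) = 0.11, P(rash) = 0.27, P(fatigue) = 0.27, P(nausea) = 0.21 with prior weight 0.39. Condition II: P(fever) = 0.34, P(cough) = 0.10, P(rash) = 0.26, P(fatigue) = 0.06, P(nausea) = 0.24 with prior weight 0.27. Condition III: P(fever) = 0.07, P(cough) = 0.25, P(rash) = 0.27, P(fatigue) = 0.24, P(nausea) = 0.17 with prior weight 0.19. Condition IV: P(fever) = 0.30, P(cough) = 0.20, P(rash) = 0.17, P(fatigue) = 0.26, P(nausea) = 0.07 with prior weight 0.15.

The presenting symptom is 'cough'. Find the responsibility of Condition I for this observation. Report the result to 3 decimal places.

Apply Bayes' rule: the posterior for each component is proportional to its prior times its likelihood at x.
Evaluate each component's likelihood at the observed value:
  L_I = P(cough | comp) = 0.11
  L_II = P(cough | comp) = 0.10
  L_III = P(cough | comp) = 0.25
  L_IV = P(cough | comp) = 0.20
Weight by the priors:
  π_I·L_I = 0.39 × 0.11 = 0.0429
  π_II·L_II = 0.27 × 0.1 = 0.027
  π_III·L_III = 0.19 × 0.25 = 0.0475
  π_IV·L_IV = 0.15 × 0.2 = 0.03
Evidence: 0.0429 + 0.027 + 0.0475 + 0.03 = 0.1474
So the posterior for Condition I is 0.0429 / 0.1474 ≈ 0.291.

0.291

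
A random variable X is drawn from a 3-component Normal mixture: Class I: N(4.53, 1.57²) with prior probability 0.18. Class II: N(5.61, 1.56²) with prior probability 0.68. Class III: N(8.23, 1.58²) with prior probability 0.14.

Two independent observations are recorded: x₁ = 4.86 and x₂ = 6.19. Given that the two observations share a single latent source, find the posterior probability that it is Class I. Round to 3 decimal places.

Posterior ∝ prior × likelihood, so P(k | x) ∝ π_k f_k(x); normalise over all components.
Since both observations come from the same component, the likelihood for component k is f_k(x₁)·f_k(x₂).
  L_I = [(1/(1.57·√(2π)))·exp(−(4.86−4.53)²/(2·1.57²)) = 0.254103·exp(-0.02209) = 0.248552] × [0.145296] = 0.0361136
  L_II = [(1/(1.56·√(2π)))·exp(−(4.86−5.61)²/(2·1.56²)) = 0.255732·exp(-0.11557) = 0.227821] × [0.238654] = 0.0543705
  L_III = [(1/(1.58·√(2π)))·exp(−(4.86−8.23)²/(2·1.58²)) = 0.252495·exp(-2.27466) = 0.0259647] × [0.109713] = 0.00284867
Prior × likelihood for each component:
  π_I·L_I = 0.18 × 0.0361136 = 0.00650044
  π_II·L_II = 0.68 × 0.0543705 = 0.0369719
  π_III·L_III = 0.14 × 0.00284867 = 0.000398814
Marginal: 0.00650044 + 0.0369719 + 0.000398814 = 0.0438712
Responsibility of Class I: 0.00650044 / 0.0438712 ≈ 0.148

0.148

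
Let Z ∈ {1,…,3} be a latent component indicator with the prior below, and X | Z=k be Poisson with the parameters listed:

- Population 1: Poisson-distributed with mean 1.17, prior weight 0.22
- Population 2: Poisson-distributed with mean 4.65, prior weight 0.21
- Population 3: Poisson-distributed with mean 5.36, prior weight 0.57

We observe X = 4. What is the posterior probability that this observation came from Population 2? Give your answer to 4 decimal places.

Apply Bayes' rule: the posterior for each component is proportional to its prior times its likelihood at x.
Poisson probabilities:
  f_1 = e^(−1.17)·1.17^4/4! = 0.024233
  f_2 = e^(−4.65)·4.65^4/4! = 0.186265
  f_3 = e^(−5.36)·5.36^4/4! = 0.16167
Unnormalised posteriors:
  P(Z=1)·f_1 = 0.22 × 0.024233 = 0.00533127
  P(Z=2)·f_2 = 0.21 × 0.186265 = 0.0391156
  P(Z=3)·f_3 = 0.57 × 0.16167 = 0.0921519
Evidence: 0.00533127 + 0.0391156 + 0.0921519 = 0.136599
Responsibility of Population 2: 0.0391156 / 0.136599 ≈ 0.2864

0.2864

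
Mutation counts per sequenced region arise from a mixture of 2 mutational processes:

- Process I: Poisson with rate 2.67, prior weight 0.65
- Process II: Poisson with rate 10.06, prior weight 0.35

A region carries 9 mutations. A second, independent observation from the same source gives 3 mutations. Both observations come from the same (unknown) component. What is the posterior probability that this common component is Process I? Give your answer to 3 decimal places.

The responsibility of component k is w_k f_k(x) divided by Σ_j w_j f_j(x).
Since both observations come from the same component, the likelihood for component k is f_k(x₁)·f_k(x₂).
  p_I = [e^(−2.67)·2.67^9/9! = 0.00131605] × [0.219693] = 0.000289127
  p_II = [e^(−10.06)·10.06^9/9! = 0.124342] × [0.00725505] = 0.000902104
Multiply by the mixture weights:
  w_I·p_I = 0.65 × 0.000289127 = 0.000187932
  w_II·p_II = 0.35 × 0.000902104 = 0.000315736
Marginal: 0.000187932 + 0.000315736 = 0.000503669
P(Process I | x₁,x₂) ≈ 0.373

0.373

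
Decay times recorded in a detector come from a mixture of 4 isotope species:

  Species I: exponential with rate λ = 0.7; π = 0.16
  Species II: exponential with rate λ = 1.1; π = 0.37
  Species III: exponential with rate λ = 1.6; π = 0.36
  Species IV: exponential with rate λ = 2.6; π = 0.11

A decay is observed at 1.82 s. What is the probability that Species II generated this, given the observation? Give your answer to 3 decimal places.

The responsibility of component k is P(Z=k) f_k(x) divided by Σ_j P(Z=j) f_j(x).
Evaluate each component's likelihood at the observed value:
  p_I = 0.7·e^(−0.7·1.82) = 0.7·e^(−1.2740) = 0.195797
  p_II = 1.1·e^(−1.1·1.82) = 1.1·e^(−2.0020) = 0.148571
  p_III = 1.6·e^(−1.6·1.82) = 1.6·e^(−2.9120) = 0.086987
  p_IV = 2.6·e^(−2.6·1.82) = 2.6·e^(−4.7320) = 0.022903
Multiply by the mixture weights:
  P(Z=I)·p_I = 0.16 × 0.195797 = 0.0313276
  P(Z=II)·p_II = 0.37 × 0.148571 = 0.0549714
  P(Z=III)·p_III = 0.36 × 0.086987 = 0.0313153
  P(Z=IV)·p_IV = 0.11 × 0.022903 = 0.00251933
Evidence: 0.0313276 + 0.0549714 + 0.0313153 + 0.00251933 = 0.120134
P(Species II | 1.82 s) = 0.0549714 / 0.120134 ≈ 0.458

0.458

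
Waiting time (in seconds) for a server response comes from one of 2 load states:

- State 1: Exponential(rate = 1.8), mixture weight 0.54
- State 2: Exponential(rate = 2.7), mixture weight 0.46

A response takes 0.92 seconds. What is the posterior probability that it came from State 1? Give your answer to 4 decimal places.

Apply Bayes' rule: the posterior for each component is proportional to its prior times its likelihood at x.
Component likelihoods at x = 0.92 seconds:
  p_1 = 1.8·e^(−1.8·0.92) = 1.8·e^(−1.6560) = 0.343622
  p_2 = 2.7·e^(−2.7·0.92) = 2.7·e^(−2.4840) = 0.225204
Prior × likelihood for each component:
  P(Z=1)·p_1 = 0.54 × 0.343622 = 0.185556
  P(Z=2)·p_2 = 0.46 × 0.225204 = 0.103594
Marginal: 0.185556 + 0.103594 = 0.28915
Responsibility of State 1: 0.185556 / 0.28915 ≈ 0.6417

0.6417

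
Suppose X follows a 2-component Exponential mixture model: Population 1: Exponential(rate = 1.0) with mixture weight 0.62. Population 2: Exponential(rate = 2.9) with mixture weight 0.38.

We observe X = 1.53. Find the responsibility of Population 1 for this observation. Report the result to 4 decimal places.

0.9115

Posterior ∝ prior × likelihood, so P(k | x) ∝ P(Z=k) f_k(x); normalise over all components.
Evaluate each component's likelihood at the observed value:
  L_1 = 0.216536
  L_2 = 0.034311
Prior × likelihood for each component:
  P(Z=1)·L_1 = 0.62 × 0.216536 = 0.134252
  P(Z=2)·L_2 = 0.38 × 0.034311 = 0.0130382
Evidence: 0.134252 + 0.0130382 = 0.14729
P(Population 1 | data) ≈ 0.9115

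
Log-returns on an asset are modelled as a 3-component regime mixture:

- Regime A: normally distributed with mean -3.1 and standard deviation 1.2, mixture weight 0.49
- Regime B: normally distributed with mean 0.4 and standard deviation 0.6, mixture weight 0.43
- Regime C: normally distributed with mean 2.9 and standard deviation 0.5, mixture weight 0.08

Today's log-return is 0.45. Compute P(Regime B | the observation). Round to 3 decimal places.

Posterior ∝ prior × likelihood, so P(k | x) ∝ π_k f_k(x); normalise over all components.
Normal densities:
  p_A = (1/(1.2·√(2π)))·exp(−(0.45−-3.1)²/(2·1.2²)) = 0.332452·exp(-4.37587) = 0.00418132
  p_B = (1/(0.6·√(2π)))·exp(−(0.45−0.4)²/(2·0.6²)) = 0.664904·exp(-0.00347) = 0.662599
  p_C = (1/(0.5·√(2π)))·exp(−(0.45−2.9)²/(2·0.5²)) = 0.797885·exp(-12.00500) = 4.87792e-06
Prior × likelihood for each component:
  π_A·p_A = 0.49 × 0.00418132 = 0.00204885
  π_B·p_B = 0.43 × 0.662599 = 0.284918
  π_C·p_C = 0.08 × 4.87792e-06 = 3.90234e-07
Normaliser: 0.00204885 + 0.284918 + 3.90234e-07 = 0.286967
P(Regime B | data) = 0.284918 / 0.286967 ≈ 0.993

0.993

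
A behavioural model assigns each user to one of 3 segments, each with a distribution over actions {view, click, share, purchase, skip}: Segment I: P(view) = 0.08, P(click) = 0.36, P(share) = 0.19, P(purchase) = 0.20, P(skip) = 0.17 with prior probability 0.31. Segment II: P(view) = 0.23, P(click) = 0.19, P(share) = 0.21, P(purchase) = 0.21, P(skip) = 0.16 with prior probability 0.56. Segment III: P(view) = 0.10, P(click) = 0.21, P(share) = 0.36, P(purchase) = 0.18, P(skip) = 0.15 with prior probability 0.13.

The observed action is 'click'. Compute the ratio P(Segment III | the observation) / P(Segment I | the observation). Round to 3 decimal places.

0.245

Since P(k|x) ∝ π_k f_k(x), the posterior odds are π_i f_i(x) / (π_j f_j(x)).
Component likelihoods at x = 'click':
  L_I = 0.36
  L_II = 0.19
  L_III = 0.21
Odds = (0.13/0.31) × (0.21/0.36) = 0.419355 × 0.583333 ≈ 0.245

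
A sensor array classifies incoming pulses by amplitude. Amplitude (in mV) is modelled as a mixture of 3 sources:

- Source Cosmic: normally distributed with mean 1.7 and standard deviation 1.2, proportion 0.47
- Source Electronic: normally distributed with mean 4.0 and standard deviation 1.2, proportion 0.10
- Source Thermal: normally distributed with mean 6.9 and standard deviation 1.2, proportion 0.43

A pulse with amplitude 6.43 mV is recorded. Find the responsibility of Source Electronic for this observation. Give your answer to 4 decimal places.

Apply Bayes' rule: the posterior for each component is proportional to its prior times its likelihood at x.
Evaluate each component's likelihood at the observed value:
  f_Cosmic = 0.000140595
  f_Electronic = 0.0427848
  f_Thermal = 0.307906
Prior × likelihood for each component:
  w_Cosmic·f_Cosmic = 0.47 × 0.000140595 = 6.60796e-05
  w_Electronic·f_Electronic = 0.10 × 0.0427848 = 0.00427848
  w_Thermal·f_Thermal = 0.43 × 0.307906 = 0.132399
Sum: 6.60796e-05 + 0.00427848 + 0.132399 = 0.136744
P(Source Electronic | data) ≈ 0.0313

0.0313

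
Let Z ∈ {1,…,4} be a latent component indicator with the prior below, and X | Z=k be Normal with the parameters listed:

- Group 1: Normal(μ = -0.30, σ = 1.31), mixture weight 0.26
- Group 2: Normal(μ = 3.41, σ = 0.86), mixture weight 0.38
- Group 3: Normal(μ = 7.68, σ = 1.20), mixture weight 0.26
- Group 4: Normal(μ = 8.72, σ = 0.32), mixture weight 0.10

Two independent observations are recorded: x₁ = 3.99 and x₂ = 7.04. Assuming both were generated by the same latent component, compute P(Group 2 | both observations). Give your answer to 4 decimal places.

P(component k | x) = P(Z=k)·f_k(x) / marginal(x), where marginal(x) = Σ_j P(Z=j)·f_j(x).
Since both observations come from the same component, the likelihood for component k is f_k(x₁)·f_k(x₂).
  L_1 = [(1/(1.31·√(2π)))·exp(−(3.99−-0.30)²/(2·1.31²)) = 0.304536·exp(-5.36219) = 0.00142847] × [4.63952e-08] = 6.6274e-11
  L_2 = [(1/(0.86·√(2π)))·exp(−(3.99−3.41)²/(2·0.86²)) = 0.463886·exp(-0.22742) = 0.369525] × [6.27569e-05] = 2.31903e-05
  L_3 = [(1/(1.20·√(2π)))·exp(−(3.99−7.68)²/(2·1.20²)) = 0.332452·exp(-4.72781) = 0.0029408] × [0.288378] = 0.000848064
  L_4 = [(1/(0.32·√(2π)))·exp(−(3.99−8.72)²/(2·0.32²)) = 1.246695·exp(-109.24268) = 4.49023e-48] × [1.29015e-06] = 5.79306e-54
Multiply by the mixture weights:
  P(Z=1)·L_1 = 0.26 × 6.6274e-11 = 1.72313e-11
  P(Z=2)·L_2 = 0.38 × 2.31903e-05 = 8.8123e-06
  P(Z=3)·L_3 = 0.26 × 0.000848064 = 0.000220497
  P(Z=4)·L_4 = 0.10 × 5.79306e-54 = 5.79306e-55
Sum: 1.72313e-11 + 8.8123e-06 + 0.000220497 + 5.79306e-55 = 0.000229309
So the posterior for Group 2 is 8.8123e-06 / 0.000229309 ≈ 0.0384.

0.0384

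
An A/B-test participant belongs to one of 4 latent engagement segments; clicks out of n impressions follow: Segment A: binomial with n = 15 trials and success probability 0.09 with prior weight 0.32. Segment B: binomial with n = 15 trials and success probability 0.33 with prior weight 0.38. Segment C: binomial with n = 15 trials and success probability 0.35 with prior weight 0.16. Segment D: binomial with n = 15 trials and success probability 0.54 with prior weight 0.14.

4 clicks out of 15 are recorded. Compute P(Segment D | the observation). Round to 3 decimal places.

0.027

The responsibility of component k is π_k f_k(x) divided by Σ_j π_j f_j(x).
Component likelihoods at x = 4 clicks out of 15:
  p_A = C(15,4)·0.09^4·0.91^11 = 1365·6.561e-05·0.354369 = 0.0317364
  p_B = C(15,4)·0.33^4·0.67^11 = 1365·0.0118592·0.012213 = 0.197702
  p_C = C(15,4)·0.35^4·0.65^11 = 1365·0.0150062·0.00875078 = 0.179247
  p_D = C(15,4)·0.54^4·0.46^11 = 1365·0.0850306·0.000195135 = 0.0226487
Weight by the priors:
  π_A·p_A = 0.32 × 0.0317364 = 0.0101557
  π_B·p_B = 0.38 × 0.197702 = 0.0751268
  π_C·p_C = 0.16 × 0.179247 = 0.0286795
  π_D·p_D = 0.14 × 0.0226487 = 0.00317082
Denominator: 0.0101557 + 0.0751268 + 0.0286795 + 0.00317082 = 0.117133
P(Segment D | 4 clicks out of 15) = 0.00317082 / 0.117133 ≈ 0.027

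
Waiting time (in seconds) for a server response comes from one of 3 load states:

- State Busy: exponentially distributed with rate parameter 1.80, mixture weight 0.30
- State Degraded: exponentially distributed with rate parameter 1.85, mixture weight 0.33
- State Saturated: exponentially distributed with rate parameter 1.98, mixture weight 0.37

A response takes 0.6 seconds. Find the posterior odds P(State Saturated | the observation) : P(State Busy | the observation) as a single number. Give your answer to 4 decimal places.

1.2178

Posterior odds = (π_i f_i(x)) / (π_j f_j(x)); the normalising sum cancels.
Component likelihoods at x = 0.6 seconds:
  f_Busy = 1.80·e^(−1.80·0.6) = 1.80·e^(−1.0800) = 0.611272
  f_Degraded = 1.85·e^(−1.85·0.6) = 1.85·e^(−1.1100) = 0.609684
  f_Saturated = 1.98·e^(−1.98·0.6) = 1.98·e^(−1.1880) = 0.603564
Odds = (0.37/0.30) × (0.603564/0.611272) = 1.23333 × 0.98739 ≈ 1.2178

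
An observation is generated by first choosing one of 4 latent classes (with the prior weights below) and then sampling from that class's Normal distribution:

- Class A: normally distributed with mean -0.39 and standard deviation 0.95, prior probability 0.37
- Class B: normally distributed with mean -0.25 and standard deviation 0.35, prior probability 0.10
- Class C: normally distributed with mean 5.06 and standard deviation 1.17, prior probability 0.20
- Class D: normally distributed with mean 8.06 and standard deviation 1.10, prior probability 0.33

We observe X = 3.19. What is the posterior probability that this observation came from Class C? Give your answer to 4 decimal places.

Apply Bayes' rule: the posterior for each component is proportional to its prior times its likelihood at x.
Component likelihoods at x = 3.19:
  L_A = (1/(0.95·√(2π)))·exp(−(3.19−-0.39)²/(2·0.95²)) = 0.419939·exp(-7.10050) = 0.000346321
  L_B = (1/(0.35·√(2π)))·exp(−(3.19−-0.25)²/(2·0.35²)) = 1.139835·exp(-48.30041) = 1.20293e-21
  L_C = (1/(1.17·√(2π)))·exp(−(3.19−5.06)²/(2·1.17²)) = 0.340976·exp(-1.27727) = 0.0950636
  L_D = (1/(1.10·√(2π)))·exp(−(3.19−8.06)²/(2·1.10²)) = 0.362675·exp(-9.80037) = 2.01034e-05
Weight by the priors:
  π_A·L_A = 0.37 × 0.000346321 = 0.000128139
  π_B·L_B = 0.10 × 1.20293e-21 = 1.20293e-22
  π_C·L_C = 0.20 × 0.0950636 = 0.0190127
  π_D·L_D = 0.33 × 2.01034e-05 = 6.63413e-06
Marginal: 0.000128139 + 1.20293e-22 + 0.0190127 + 6.63413e-06 = 0.0191475
Responsibility of Class C: 0.0190127 / 0.0191475 ≈ 0.9930

0.9930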